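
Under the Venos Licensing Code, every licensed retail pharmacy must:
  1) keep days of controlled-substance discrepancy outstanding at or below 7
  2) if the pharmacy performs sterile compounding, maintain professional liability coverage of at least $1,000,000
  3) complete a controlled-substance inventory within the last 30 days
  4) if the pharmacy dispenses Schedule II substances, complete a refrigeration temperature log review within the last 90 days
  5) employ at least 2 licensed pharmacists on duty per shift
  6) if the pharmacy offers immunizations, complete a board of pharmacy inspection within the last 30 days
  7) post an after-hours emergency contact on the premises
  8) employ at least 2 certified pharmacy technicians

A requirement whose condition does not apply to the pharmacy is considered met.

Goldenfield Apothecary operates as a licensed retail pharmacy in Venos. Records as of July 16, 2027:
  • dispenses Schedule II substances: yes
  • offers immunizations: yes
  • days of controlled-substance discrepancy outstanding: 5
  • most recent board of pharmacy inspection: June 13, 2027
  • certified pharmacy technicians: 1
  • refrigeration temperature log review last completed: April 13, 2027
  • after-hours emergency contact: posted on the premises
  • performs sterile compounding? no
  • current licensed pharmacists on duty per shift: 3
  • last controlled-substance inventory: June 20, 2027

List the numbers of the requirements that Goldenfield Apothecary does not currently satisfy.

1. days of controlled-substance discrepancy outstanding 5 ≤ 7 → met
2. condition 'performs sterile compounding' does not hold → requirement n/a → met
3. controlled-substance inventory 26 days ago vs limit 30 → met
4. condition 'dispenses Schedule II substances' holds; refrigeration temperature log review 94 days ago vs limit 90 → not met
5. licensed pharmacists on duty per shift 3 ≥ 2 → met
6. condition 'offers immunizations' holds; board of pharmacy inspection 33 days ago vs limit 30 → not met
7. after-hours emergency contact present → met
8. certified pharmacy technicians 1 < 2 → not met
Not met: 4, 6, 8

4, 6, 8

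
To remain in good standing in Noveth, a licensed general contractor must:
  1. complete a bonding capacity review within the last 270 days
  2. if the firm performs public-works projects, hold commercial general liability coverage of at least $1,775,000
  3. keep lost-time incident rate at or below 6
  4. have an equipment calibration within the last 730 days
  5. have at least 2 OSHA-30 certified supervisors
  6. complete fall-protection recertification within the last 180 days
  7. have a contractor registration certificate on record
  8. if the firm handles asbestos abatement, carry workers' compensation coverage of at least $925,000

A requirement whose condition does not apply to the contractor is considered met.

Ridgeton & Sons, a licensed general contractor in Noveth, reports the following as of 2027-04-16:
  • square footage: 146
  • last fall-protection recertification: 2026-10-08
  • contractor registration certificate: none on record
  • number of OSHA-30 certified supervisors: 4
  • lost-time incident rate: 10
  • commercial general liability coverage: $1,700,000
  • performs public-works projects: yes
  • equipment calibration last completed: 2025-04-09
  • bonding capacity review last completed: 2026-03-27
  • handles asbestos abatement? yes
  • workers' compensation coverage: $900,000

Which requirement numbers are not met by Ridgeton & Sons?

1, 2, 3, 4, 6, 7, 8

1. bonding capacity review 385 days ago vs limit 270 → not met
2. condition 'performs public-works projects' holds; commercial general liability coverage $1,700,000 < $1,775,000 → not met
3. lost-time incident rate 10 > 6 → not met
4. equipment calibration 737 days ago vs limit 730 → not met
5. OSHA-30 certified supervisors 4 ≥ 2 → met
6. fall-protection recertification 190 days ago vs limit 180 → not met
7. contractor registration certificate absent → not met
8. condition 'handles asbestos abatement' holds; workers' compensation coverage $900,000 < $925,000 → not met
Not met: 1, 2, 3, 4, 6, 7, 8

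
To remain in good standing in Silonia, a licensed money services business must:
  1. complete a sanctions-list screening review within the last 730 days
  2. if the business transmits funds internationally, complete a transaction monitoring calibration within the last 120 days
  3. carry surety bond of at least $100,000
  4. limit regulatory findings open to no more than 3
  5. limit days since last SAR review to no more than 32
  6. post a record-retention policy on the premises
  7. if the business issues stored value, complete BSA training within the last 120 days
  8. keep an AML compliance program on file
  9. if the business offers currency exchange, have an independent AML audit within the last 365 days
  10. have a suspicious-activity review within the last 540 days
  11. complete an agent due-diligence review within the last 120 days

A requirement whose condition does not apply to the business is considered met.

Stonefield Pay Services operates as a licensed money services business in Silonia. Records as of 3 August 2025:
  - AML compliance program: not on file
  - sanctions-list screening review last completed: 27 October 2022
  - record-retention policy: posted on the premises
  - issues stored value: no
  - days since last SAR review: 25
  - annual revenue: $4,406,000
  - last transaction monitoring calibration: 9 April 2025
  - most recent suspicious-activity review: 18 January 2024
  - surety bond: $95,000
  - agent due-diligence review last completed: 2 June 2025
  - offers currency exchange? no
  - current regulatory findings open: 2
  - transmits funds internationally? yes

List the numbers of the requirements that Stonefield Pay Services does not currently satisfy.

1, 3, 8, 10

1. sanctions-list screening review 1011 days ago vs limit 730 → not met
2. condition 'transmits funds internationally' holds; transaction monitoring calibration 116 days ago vs limit 120 → met
3. surety bond $95,000 < $100,000 → not met
4. regulatory findings open 2 ≤ 3 → met
5. days since last SAR review 25 ≤ 32 → met
6. record-retention policy present → met
7. condition 'issues stored value' does not hold → requirement n/a → met
8. AML compliance program absent → not met
9. condition 'offers currency exchange' does not hold → requirement n/a → met
10. suspicious-activity review 563 days ago vs limit 540 → not met
11. agent due-diligence review 62 days ago vs limit 120 → met
Not met: 1, 3, 8, 10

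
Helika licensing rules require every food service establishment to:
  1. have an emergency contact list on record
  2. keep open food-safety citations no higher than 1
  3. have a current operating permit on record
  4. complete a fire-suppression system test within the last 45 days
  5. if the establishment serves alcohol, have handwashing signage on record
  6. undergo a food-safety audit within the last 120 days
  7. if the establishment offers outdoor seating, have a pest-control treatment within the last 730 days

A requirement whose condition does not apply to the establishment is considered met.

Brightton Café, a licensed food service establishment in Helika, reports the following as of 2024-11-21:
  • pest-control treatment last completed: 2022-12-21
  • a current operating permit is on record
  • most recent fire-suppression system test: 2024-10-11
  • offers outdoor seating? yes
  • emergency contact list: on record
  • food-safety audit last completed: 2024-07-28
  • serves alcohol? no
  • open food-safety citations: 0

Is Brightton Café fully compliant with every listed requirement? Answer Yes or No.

1. emergency contact list present → met
2. open food-safety citations 0 ≤ 1 → met
3. current operating permit present → met
4. fire-suppression system test 41 days ago vs limit 45 → met
5. condition 'serves alcohol' does not hold → requirement n/a → met
6. food-safety audit 116 days ago vs limit 120 → met
7. condition 'offers outdoor seating' holds; pest-control treatment 701 days ago vs limit 730 → met
All met.

Yes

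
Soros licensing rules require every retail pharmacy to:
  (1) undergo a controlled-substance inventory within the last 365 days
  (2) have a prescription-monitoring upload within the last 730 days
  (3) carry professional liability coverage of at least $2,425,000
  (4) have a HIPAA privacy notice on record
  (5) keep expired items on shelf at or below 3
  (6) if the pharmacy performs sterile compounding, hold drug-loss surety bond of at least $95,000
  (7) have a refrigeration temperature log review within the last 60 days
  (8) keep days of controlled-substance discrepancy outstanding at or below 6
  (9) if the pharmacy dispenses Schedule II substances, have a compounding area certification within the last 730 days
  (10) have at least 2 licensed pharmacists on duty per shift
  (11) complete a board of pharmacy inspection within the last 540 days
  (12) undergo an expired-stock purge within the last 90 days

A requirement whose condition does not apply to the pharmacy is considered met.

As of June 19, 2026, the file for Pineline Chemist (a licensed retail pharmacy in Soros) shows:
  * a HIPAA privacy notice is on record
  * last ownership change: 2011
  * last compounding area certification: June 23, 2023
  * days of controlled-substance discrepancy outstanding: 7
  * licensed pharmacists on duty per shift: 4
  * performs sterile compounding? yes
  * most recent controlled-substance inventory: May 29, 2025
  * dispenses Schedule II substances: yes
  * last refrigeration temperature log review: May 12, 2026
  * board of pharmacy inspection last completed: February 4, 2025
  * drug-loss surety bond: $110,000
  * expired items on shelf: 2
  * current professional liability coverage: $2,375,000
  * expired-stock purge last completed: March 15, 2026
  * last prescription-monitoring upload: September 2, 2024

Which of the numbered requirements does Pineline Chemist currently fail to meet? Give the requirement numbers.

1. controlled-substance inventory 386 days ago vs limit 365 → not met
2. prescription-monitoring upload 655 days ago vs limit 730 → met
3. professional liability coverage $2,375,000 < $2,425,000 → not met
4. HIPAA privacy notice present → met
5. expired items on shelf 2 ≤ 3 → met
6. condition 'performs sterile compounding' holds; drug-loss surety bond $110,000 ≥ $95,000 → met
7. refrigeration temperature log review 38 days ago vs limit 60 → met
8. days of controlled-substance discrepancy outstanding 7 > 6 → not met
9. condition 'dispenses Schedule II substances' holds; compounding area certification 1092 days ago vs limit 730 → not met
10. licensed pharmacists on duty per shift 4 ≥ 2 → met
11. board of pharmacy inspection 500 days ago vs limit 540 → met
12. expired-stock purge 96 days ago vs limit 90 → not met
Not met: 1, 3, 8, 9, 12

1, 3, 8, 9, 12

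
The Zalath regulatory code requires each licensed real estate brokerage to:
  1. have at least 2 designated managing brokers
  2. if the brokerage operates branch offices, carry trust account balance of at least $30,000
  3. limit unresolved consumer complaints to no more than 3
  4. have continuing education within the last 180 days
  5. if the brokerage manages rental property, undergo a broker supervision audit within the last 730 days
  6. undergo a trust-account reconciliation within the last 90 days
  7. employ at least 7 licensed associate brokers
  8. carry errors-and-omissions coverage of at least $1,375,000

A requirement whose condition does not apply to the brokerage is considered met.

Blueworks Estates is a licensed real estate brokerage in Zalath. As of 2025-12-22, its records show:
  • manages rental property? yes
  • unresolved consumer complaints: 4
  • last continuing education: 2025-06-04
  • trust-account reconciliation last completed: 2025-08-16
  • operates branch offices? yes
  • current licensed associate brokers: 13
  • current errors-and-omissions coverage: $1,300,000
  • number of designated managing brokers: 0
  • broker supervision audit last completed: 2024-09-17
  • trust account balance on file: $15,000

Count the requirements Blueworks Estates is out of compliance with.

6

1. designated managing brokers 0 < 2 → not met
2. condition 'operates branch offices' holds; trust account balance $15,000 < $30,000 → not met
3. unresolved consumer complaints 4 > 3 → not met
4. continuing education 201 days ago vs limit 180 → not met
5. condition 'manages rental property' holds; broker supervision audit 461 days ago vs limit 730 → met
6. trust-account reconciliation 128 days ago vs limit 90 → not met
7. licensed associate brokers 13 ≥ 7 → met
8. errors-and-omissions coverage $1,300,000 < $1,375,000 → not met
Not met: 6 of 8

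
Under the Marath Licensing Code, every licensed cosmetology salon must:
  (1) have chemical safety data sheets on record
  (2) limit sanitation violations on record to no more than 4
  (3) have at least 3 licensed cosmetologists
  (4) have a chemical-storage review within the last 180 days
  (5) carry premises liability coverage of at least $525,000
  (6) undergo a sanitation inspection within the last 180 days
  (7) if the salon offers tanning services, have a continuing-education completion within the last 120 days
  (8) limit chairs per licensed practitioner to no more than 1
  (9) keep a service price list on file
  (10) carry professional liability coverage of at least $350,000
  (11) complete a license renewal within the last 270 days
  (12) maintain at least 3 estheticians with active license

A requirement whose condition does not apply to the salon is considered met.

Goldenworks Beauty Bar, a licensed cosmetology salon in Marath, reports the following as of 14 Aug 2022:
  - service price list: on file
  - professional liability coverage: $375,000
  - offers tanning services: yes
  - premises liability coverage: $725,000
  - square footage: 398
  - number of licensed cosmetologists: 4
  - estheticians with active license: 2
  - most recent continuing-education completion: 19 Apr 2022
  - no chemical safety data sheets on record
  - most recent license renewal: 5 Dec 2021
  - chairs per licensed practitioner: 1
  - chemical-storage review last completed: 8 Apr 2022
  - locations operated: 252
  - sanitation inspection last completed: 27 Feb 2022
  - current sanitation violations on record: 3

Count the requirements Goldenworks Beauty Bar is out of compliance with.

1. chemical safety data sheets absent → not met
2. sanitation violations on record 3 ≤ 4 → met
3. licensed cosmetologists 4 ≥ 3 → met
4. chemical-storage review 128 days ago vs limit 180 → met
5. premises liability coverage $725,000 ≥ $525,000 → met
6. sanitation inspection 168 days ago vs limit 180 → met
7. condition 'offers tanning services' holds; continuing-education completion 117 days ago vs limit 120 → met
8. chairs per licensed practitioner 1 ≤ 1 → met
9. service price list present → met
10. professional liability coverage $375,000 ≥ $350,000 → met
11. license renewal 252 days ago vs limit 270 → met
12. estheticians with active license 2 < 3 → not met
Not met: 2 of 12

2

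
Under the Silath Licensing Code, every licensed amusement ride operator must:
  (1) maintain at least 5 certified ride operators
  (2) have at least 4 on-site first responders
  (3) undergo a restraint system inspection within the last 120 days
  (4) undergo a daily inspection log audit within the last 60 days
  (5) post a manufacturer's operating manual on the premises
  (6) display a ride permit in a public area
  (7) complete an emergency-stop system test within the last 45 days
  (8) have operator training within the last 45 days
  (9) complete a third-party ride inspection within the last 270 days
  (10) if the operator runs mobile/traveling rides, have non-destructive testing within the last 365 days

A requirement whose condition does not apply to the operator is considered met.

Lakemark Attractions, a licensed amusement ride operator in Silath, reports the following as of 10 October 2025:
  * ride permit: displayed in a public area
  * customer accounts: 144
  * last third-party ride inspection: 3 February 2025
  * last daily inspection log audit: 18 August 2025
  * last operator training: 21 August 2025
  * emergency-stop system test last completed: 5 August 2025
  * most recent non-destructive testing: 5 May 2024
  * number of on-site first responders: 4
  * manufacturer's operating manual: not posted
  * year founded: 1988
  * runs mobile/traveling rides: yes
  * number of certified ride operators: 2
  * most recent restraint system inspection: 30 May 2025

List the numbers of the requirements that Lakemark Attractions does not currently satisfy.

1, 3, 5, 7, 8, 10

1. certified ride operators 2 < 5 → not met
2. on-site first responders 4 ≥ 4 → met
3. restraint system inspection 133 days ago vs limit 120 → not met
4. daily inspection log audit 53 days ago vs limit 60 → met
5. manufacturer's operating manual absent → not met
6. ride permit present → met
7. emergency-stop system test 66 days ago vs limit 45 → not met
8. operator training 50 days ago vs limit 45 → not met
9. third-party ride inspection 249 days ago vs limit 270 → met
10. condition 'runs mobile/traveling rides' holds; non-destructive testing 523 days ago vs limit 365 → not met
Not met: 1, 3, 5, 7, 8, 10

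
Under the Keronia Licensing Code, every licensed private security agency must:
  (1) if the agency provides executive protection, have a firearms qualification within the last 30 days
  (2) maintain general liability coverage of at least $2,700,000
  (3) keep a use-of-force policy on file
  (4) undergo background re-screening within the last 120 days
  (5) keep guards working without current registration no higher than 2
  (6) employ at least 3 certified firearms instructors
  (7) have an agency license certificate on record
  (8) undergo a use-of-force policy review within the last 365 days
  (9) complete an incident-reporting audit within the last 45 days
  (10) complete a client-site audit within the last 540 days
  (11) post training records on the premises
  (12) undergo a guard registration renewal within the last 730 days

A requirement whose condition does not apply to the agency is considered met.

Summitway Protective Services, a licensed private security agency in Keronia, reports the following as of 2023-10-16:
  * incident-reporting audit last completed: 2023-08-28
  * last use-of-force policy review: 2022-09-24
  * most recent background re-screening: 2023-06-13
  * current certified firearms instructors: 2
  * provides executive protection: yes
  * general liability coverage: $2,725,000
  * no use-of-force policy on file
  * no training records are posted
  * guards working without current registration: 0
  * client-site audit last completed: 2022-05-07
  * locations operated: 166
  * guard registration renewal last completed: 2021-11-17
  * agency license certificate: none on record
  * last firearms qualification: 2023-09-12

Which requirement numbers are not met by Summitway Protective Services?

1, 3, 4, 6, 7, 8, 9, 11

1. condition 'provides executive protection' holds; firearms qualification 34 days ago vs limit 30 → not met
2. general liability coverage $2,725,000 ≥ $2,700,000 → met
3. use-of-force policy absent → not met
4. background re-screening 125 days ago vs limit 120 → not met
5. guards working without current registration 0 ≤ 2 → met
6. certified firearms instructors 2 < 3 → not met
7. agency license certificate absent → not met
8. use-of-force policy review 387 days ago vs limit 365 → not met
9. incident-reporting audit 49 days ago vs limit 45 → not met
10. client-site audit 527 days ago vs limit 540 → met
11. training records absent → not met
12. guard registration renewal 698 days ago vs limit 730 → met
Not met: 1, 3, 4, 6, 7, 8, 9, 11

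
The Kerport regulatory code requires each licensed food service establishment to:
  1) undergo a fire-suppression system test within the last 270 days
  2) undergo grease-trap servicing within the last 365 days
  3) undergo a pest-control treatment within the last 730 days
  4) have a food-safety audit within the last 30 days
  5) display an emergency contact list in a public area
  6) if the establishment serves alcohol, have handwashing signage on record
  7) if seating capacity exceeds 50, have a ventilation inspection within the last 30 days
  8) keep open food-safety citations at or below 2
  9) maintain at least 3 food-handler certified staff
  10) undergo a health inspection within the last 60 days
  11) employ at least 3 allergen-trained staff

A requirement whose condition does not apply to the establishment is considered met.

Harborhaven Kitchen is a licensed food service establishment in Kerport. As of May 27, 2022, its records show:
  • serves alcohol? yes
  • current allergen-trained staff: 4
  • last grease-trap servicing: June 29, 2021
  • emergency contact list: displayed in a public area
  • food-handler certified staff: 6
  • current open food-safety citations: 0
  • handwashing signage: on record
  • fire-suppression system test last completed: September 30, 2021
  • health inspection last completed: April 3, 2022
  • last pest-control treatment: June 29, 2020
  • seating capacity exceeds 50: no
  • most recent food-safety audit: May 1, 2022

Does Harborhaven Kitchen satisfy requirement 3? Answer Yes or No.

3. pest-control treatment 697 days ago vs limit 730 → met

Yes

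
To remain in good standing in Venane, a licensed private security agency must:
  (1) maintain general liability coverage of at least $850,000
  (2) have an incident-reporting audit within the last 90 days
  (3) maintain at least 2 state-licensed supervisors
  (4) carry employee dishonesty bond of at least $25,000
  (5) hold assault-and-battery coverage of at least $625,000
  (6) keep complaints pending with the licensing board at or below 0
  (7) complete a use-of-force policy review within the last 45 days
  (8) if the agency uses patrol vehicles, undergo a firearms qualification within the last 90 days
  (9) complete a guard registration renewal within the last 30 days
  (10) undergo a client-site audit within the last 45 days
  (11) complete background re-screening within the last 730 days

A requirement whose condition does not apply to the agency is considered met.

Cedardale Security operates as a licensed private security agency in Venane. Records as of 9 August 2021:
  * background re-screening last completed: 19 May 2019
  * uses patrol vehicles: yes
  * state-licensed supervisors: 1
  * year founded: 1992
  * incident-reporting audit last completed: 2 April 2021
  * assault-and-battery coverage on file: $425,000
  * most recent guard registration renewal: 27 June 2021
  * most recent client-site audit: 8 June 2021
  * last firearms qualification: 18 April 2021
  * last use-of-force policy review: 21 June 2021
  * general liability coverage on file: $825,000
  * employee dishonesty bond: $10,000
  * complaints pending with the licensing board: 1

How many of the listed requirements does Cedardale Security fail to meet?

11

1. general liability coverage $825,000 < $850,000 → not met
2. incident-reporting audit 129 days ago vs limit 90 → not met
3. state-licensed supervisors 1 < 2 → not met
4. employee dishonesty bond $10,000 < $25,000 → not met
5. assault-and-battery coverage $425,000 < $625,000 → not met
6. complaints pending with the licensing board 1 > 0 → not met
7. use-of-force policy review 49 days ago vs limit 45 → not met
8. condition 'uses patrol vehicles' holds; firearms qualification 113 days ago vs limit 90 → not met
9. guard registration renewal 43 days ago vs limit 30 → not met
10. client-site audit 62 days ago vs limit 45 → not met
11. background re-screening 813 days ago vs limit 730 → not met
Not met: 11 of 11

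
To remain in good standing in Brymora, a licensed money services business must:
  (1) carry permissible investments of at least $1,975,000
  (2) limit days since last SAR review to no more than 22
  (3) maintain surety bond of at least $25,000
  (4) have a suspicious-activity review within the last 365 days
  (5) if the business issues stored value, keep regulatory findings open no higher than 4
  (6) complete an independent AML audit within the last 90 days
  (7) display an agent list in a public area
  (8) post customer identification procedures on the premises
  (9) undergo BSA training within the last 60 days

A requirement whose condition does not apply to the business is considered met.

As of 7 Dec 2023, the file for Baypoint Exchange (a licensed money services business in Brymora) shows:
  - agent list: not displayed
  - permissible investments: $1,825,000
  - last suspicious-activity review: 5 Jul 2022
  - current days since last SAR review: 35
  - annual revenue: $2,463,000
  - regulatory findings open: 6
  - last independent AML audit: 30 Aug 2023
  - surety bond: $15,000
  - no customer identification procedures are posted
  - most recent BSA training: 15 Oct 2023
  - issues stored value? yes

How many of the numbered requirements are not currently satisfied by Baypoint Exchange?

1. permissible investments $1,825,000 < $1,975,000 → not met
2. days since last SAR review 35 > 22 → not met
3. surety bond $15,000 < $25,000 → not met
4. suspicious-activity review 520 days ago vs limit 365 → not met
5. condition 'issues stored value' holds; regulatory findings open 6 > 4 → not met
6. independent AML audit 99 days ago vs limit 90 → not met
7. agent list absent → not met
8. customer identification procedures absent → not met
9. BSA training 53 days ago vs limit 60 → met
Not met: 8 of 9

8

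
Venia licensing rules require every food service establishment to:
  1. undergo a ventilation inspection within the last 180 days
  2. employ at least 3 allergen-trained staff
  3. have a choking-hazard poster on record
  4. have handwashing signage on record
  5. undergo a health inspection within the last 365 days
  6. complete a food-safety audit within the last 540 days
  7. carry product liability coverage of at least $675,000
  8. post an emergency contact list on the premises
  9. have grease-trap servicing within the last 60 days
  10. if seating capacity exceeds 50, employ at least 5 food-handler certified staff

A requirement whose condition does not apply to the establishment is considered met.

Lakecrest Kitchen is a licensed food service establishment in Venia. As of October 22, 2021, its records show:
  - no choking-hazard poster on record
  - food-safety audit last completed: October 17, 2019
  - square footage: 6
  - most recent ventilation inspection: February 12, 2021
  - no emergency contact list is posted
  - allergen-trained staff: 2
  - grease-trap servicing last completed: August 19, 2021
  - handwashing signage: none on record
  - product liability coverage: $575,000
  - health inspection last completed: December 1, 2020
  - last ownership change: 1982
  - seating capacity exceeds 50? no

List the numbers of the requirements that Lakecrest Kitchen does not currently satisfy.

1, 2, 3, 4, 6, 7, 8, 9

1. ventilation inspection 252 days ago vs limit 180 → not met
2. allergen-trained staff 2 < 3 → not met
3. choking-hazard poster absent → not met
4. handwashing signage absent → not met
5. health inspection 325 days ago vs limit 365 → met
6. food-safety audit 736 days ago vs limit 540 → not met
7. product liability coverage $575,000 < $675,000 → not met
8. emergency contact list absent → not met
9. grease-trap servicing 64 days ago vs limit 60 → not met
10. condition 'seating capacity exceeds 50' does not hold → requirement n/a → met
Not met: 1, 2, 3, 4, 6, 7, 8, 9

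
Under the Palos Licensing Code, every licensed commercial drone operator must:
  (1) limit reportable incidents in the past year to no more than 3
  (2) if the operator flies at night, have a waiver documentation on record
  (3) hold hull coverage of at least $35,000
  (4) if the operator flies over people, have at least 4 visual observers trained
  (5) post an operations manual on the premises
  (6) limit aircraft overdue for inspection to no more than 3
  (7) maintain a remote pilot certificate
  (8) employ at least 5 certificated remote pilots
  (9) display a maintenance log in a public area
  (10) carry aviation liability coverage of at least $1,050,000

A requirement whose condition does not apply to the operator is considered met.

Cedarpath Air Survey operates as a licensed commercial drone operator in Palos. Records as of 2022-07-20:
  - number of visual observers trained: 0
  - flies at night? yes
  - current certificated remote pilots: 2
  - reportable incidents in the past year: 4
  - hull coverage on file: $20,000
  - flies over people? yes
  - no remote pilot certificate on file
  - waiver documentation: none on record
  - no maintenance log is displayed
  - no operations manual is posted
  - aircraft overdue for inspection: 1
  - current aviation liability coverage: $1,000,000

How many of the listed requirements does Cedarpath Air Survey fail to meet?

1. reportable incidents in the past year 4 > 3 → not met
2. condition 'flies at night' holds; waiver documentation absent → not met
3. hull coverage $20,000 < $35,000 → not met
4. condition 'flies over people' holds; visual observers trained 0 < 4 → not met
5. operations manual absent → not met
6. aircraft overdue for inspection 1 ≤ 3 → met
7. remote pilot certificate absent → not met
8. certificated remote pilots 2 < 5 → not met
9. maintenance log absent → not met
10. aviation liability coverage $1,000,000 < $1,050,000 → not met
Not met: 9 of 10

9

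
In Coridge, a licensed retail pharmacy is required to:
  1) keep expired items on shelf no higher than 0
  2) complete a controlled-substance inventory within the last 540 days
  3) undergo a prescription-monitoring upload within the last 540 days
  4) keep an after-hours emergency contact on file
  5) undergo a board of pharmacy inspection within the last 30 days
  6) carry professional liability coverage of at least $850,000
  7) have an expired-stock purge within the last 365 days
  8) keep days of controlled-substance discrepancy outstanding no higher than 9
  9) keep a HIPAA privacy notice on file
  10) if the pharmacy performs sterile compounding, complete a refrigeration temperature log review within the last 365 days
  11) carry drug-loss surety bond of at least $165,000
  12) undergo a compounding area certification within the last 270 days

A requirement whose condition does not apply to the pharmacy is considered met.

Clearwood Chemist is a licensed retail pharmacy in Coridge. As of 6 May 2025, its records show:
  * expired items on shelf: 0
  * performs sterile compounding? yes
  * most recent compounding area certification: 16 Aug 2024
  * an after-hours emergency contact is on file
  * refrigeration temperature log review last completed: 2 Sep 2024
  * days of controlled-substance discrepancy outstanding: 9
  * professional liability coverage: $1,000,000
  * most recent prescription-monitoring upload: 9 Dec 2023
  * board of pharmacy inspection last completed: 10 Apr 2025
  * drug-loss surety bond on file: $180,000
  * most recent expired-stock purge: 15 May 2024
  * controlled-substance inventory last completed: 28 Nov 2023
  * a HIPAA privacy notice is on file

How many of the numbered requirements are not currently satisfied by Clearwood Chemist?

0

1. expired items on shelf 0 ≤ 0 → met
2. controlled-substance inventory 525 days ago vs limit 540 → met
3. prescription-monitoring upload 514 days ago vs limit 540 → met
4. after-hours emergency contact present → met
5. board of pharmacy inspection 26 days ago vs limit 30 → met
6. professional liability coverage $1,000,000 ≥ $850,000 → met
7. expired-stock purge 356 days ago vs limit 365 → met
8. days of controlled-substance discrepancy outstanding 9 ≤ 9 → met
9. HIPAA privacy notice present → met
10. condition 'performs sterile compounding' holds; refrigeration temperature log review 246 days ago vs limit 365 → met
11. drug-loss surety bond $180,000 ≥ $165,000 → met
12. compounding area certification 263 days ago vs limit 270 → met
Not met: 0 of 12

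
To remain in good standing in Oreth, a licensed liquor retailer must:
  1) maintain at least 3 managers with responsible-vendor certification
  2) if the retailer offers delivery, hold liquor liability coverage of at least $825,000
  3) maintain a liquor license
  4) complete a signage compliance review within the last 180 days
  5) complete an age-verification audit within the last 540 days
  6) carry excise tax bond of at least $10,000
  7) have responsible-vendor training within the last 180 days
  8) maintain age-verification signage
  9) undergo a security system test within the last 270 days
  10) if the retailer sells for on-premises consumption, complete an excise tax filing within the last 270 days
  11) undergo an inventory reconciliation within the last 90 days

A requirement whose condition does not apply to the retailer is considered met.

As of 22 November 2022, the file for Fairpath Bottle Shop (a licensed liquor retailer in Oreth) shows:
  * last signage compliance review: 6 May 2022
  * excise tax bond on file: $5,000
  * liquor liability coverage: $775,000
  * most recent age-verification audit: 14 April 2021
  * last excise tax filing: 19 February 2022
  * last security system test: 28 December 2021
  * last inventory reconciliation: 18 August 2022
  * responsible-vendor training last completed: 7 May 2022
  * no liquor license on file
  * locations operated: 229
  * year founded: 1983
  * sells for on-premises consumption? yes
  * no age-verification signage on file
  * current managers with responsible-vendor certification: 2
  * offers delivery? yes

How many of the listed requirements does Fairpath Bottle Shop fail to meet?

11

1. managers with responsible-vendor certification 2 < 3 → not met
2. condition 'offers delivery' holds; liquor liability coverage $775,000 < $825,000 → not met
3. liquor license absent → not met
4. signage compliance review 200 days ago vs limit 180 → not met
5. age-verification audit 587 days ago vs limit 540 → not met
6. excise tax bond $5,000 < $10,000 → not met
7. responsible-vendor training 199 days ago vs limit 180 → not met
8. age-verification signage absent → not met
9. security system test 329 days ago vs limit 270 → not met
10. condition 'sells for on-premises consumption' holds; excise tax filing 276 days ago vs limit 270 → not met
11. inventory reconciliation 96 days ago vs limit 90 → not met
Not met: 11 of 11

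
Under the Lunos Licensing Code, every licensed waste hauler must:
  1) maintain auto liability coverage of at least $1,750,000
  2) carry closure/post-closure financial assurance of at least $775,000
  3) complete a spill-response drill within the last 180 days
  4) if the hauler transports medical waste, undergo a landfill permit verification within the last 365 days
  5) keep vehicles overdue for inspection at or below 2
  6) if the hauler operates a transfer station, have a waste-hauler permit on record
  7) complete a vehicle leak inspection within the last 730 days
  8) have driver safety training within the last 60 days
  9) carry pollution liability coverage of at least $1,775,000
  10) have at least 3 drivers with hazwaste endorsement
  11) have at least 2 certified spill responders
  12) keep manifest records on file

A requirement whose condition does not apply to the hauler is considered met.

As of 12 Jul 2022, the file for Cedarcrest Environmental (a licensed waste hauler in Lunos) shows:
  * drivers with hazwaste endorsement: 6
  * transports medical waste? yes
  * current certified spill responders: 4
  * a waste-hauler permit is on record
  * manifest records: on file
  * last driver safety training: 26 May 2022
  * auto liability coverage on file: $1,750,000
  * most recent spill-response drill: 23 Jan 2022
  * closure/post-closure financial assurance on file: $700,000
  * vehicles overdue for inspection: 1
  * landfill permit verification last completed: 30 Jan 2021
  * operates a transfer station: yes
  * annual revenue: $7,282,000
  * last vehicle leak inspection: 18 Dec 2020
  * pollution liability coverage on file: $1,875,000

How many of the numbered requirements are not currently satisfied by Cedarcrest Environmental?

1. auto liability coverage $1,750,000 ≥ $1,750,000 → met
2. closure/post-closure financial assurance $700,000 < $775,000 → not met
3. spill-response drill 170 days ago vs limit 180 → met
4. condition 'transports medical waste' holds; landfill permit verification 528 days ago vs limit 365 → not met
5. vehicles overdue for inspection 1 ≤ 2 → met
6. condition 'operates a transfer station' holds; waste-hauler permit present → met
7. vehicle leak inspection 571 days ago vs limit 730 → met
8. driver safety training 47 days ago vs limit 60 → met
9. pollution liability coverage $1,875,000 ≥ $1,775,000 → met
10. drivers with hazwaste endorsement 6 ≥ 3 → met
11. certified spill responders 4 ≥ 2 → met
12. manifest records present → met
Not met: 2 of 12

2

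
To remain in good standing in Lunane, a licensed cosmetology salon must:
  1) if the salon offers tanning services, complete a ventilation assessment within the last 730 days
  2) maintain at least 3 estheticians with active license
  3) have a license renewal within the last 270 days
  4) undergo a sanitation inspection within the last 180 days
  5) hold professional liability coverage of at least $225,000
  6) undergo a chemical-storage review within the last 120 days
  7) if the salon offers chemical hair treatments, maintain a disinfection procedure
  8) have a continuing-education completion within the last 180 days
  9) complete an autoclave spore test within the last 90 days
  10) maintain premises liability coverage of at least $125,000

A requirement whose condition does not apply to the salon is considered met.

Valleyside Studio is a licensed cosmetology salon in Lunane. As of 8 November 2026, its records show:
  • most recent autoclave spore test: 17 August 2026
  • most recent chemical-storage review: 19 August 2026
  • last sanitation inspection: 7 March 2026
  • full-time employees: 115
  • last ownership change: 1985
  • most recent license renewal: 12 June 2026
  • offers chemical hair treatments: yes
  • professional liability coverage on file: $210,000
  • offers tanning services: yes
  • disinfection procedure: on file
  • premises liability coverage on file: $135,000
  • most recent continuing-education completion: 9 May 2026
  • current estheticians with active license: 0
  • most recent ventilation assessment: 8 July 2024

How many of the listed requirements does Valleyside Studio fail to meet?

1. condition 'offers tanning services' holds; ventilation assessment 853 days ago vs limit 730 → not met
2. estheticians with active license 0 < 3 → not met
3. license renewal 149 days ago vs limit 270 → met
4. sanitation inspection 246 days ago vs limit 180 → not met
5. professional liability coverage $210,000 < $225,000 → not met
6. chemical-storage review 81 days ago vs limit 120 → met
7. condition 'offers chemical hair treatments' holds; disinfection procedure present → met
8. continuing-education completion 183 days ago vs limit 180 → not met
9. autoclave spore test 83 days ago vs limit 90 → met
10. premises liability coverage $135,000 ≥ $125,000 → met
Not met: 5 of 10

5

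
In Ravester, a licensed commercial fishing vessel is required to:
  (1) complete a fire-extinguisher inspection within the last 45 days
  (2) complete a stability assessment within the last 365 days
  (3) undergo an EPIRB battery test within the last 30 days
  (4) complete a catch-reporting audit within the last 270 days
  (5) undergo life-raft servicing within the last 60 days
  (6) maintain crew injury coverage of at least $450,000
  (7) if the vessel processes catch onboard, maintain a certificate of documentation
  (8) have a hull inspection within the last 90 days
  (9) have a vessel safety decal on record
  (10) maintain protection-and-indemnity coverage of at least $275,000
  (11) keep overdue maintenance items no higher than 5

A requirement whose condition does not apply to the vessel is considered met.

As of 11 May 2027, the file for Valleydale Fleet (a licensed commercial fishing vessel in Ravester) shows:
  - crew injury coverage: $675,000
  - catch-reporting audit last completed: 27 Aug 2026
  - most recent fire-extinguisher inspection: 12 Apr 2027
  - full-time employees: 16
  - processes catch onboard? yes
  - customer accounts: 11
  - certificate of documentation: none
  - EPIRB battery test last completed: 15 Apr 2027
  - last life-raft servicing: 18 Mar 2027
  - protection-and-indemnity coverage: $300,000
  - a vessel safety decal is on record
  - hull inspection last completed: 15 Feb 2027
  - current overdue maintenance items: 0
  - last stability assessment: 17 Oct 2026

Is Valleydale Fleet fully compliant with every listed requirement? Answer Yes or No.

1. fire-extinguisher inspection 29 days ago vs limit 45 → met
2. stability assessment 206 days ago vs limit 365 → met
3. EPIRB battery test 26 days ago vs limit 30 → met
4. catch-reporting audit 257 days ago vs limit 270 → met
5. life-raft servicing 54 days ago vs limit 60 → met
6. crew injury coverage $675,000 ≥ $450,000 → met
7. condition 'processes catch onboard' holds; certificate of documentation absent → not met
8. hull inspection 85 days ago vs limit 90 → met
9. vessel safety decal present → met
10. protection-and-indemnity coverage $300,000 ≥ $275,000 → met
11. overdue maintenance items 0 ≤ 5 → met
Not met: 7

No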